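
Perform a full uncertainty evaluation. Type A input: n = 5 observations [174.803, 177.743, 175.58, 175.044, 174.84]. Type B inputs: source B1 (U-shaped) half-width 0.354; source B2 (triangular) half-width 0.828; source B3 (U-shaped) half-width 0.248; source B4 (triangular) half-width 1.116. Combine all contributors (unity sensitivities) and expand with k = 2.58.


mean = (174.803 + 177.743 + 175.58 + 175.044 + 174.84) / 5 = 175.602
s = sqrt(sum((x - mean)^2)/(n-1)) = 1.2364035
u_A = s / sqrt(n) = 1.2364035 / sqrt(5) = 0.55293645
u_B1 = 0.354 / sqrt(2) = 0.2503158
u_B2 = 0.828 / sqrt(6) = 0.33802958
u_B3 = 0.248 / sqrt(2) = 0.17536248
u_B4 = 1.116 / sqrt(6) = 0.45560509
uc = sqrt(0.55293645^2 + 0.2503158^2 + 0.33802958^2 + 0.17536248^2 + 0.45560509^2) = 0.84911054
U = k * uc = 2.58 * 0.84911054
U = 2.1907

2.1907


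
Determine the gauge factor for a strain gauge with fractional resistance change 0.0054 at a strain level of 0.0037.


GF = (dR/R) / epsilon
= 0.0054 / 0.0037
= 1.4595

1.4595


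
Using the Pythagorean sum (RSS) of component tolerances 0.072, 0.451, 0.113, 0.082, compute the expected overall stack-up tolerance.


RSS = sqrt(0.072^2 + 0.451^2 + 0.113^2 + 0.082^2)
= sqrt(0.228078)
= 0.4776

0.4776


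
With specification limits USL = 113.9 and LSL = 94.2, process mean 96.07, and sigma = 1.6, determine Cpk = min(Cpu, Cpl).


Cpu = (USL - mean) / (3*sigma) = (113.9 - 96.07) / (3*1.6) = 3.7146
Cpl = (mean - LSL) / (3*sigma) = (96.07 - 94.2) / (3*1.6) = 0.3896
Cpk = min(Cpu, Cpl) = 0.3896

0.3896


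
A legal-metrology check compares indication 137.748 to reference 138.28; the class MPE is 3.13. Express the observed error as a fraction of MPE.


e = indication - reference = 137.748 - 138.28 = -0.5320
|e| = 0.5320
ratio = |e| / MPE = 0.5320 / 3.13
ratio = 0.1700

0.1700


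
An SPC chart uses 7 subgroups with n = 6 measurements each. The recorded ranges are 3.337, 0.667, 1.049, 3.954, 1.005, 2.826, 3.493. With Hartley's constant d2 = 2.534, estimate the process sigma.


R_bar = (3.337 + 0.667 + 1.049 + 3.954 + 1.005 + 2.826 + 3.493) / 7
R_bar = 16.331 / 7 = 2.333
sigma_hat = R_bar / d2 = 2.333 / 2.534 = 0.9207

0.9207


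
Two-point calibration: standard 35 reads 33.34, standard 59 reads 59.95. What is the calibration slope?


slope = (y2 - y1) / (x2 - x1)
= (59.95 - 33.34) / (59 - 35)
= 26.6100 / 24
= 1.1087

1.1087


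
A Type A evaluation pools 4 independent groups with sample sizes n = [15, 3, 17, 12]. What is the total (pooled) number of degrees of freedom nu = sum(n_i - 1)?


nu = sum_i (n_i - 1)
nu = ((15 - 1) + (3 - 1) + (17 - 1) + (12 - 1))
nu = 14 + 2 + 16 + 11
nu = 43

43


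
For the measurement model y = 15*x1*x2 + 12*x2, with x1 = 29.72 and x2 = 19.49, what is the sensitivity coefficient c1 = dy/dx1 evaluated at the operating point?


y = 15*x1*x2 + 12*x2
dy/dx1 = 15*x2
Evaluate at x2 = 19.49: c1 = 15 * 19.49
c1 = 292.3500

292.3500


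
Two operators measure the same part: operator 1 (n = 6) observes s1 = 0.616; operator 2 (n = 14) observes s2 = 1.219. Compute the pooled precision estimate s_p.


s_p = sqrt(((n1-1)*s1^2 + (n2-1)*s2^2) / (n1+n2-2))
numerator = (6-1)*0.616^2 + (14-1)*1.219^2 = 1.89728 + 19.317493 = 21.214773
denominator = 6 + 14 - 2 = 18
s_p^2 = 21.214773 / 18 = 1.1785985
s_p = sqrt(1.1785985) = 1.0856

1.0856


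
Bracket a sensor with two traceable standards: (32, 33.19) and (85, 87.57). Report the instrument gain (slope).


slope = (y2 - y1) / (x2 - x1)
= (87.57 - 33.19) / (85 - 32)
= 54.3800 / 53
= 1.0260

1.0260


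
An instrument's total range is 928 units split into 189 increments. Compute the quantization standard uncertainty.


resolution = range / divisions
resolution = 928 / 189 = 4.9100529
u_res = resolution / (2*sqrt(3))
u_res = 4.9100529 / 3.4641016
u_res = 1.4174

1.4174


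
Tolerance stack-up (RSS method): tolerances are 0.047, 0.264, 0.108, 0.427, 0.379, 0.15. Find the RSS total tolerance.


RSS = sqrt(0.047^2 + 0.264^2 + 0.108^2 + 0.427^2 + 0.379^2 + 0.15^2)
= sqrt(0.432039)
= 0.6573

0.6573


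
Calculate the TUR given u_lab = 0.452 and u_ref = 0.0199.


TUR = u_lab / u_ref
= 0.452 / 0.0199
= 22.7136

22.7136


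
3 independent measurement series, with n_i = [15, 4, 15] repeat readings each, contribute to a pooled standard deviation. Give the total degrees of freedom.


nu = sum_i (n_i - 1)
nu = ((15 - 1) + (4 - 1) + (15 - 1))
nu = 14 + 3 + 14
nu = 31

31


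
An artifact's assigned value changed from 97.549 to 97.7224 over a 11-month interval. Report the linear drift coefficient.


rate = (v2 - v1) / months
= (97.7224 - 97.549) / 11
= 0.1734 / 11
= 0.0158

0.0158


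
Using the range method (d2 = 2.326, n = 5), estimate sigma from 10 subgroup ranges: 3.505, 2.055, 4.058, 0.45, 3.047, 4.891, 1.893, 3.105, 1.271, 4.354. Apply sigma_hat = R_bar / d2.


R_bar = (3.505 + 2.055 + 4.058 + 0.45 + 3.047 + 4.891 + 1.893 + 3.105 + 1.271 + 4.354) / 10
R_bar = 28.629 / 10 = 2.8629
sigma_hat = R_bar / d2 = 2.8629 / 2.326 = 1.2308

1.2308


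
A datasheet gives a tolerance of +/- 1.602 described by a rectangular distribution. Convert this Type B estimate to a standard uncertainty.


u_B = half_width / sqrt(3)
u_B = 1.602 / 1.7320508
u_B = 0.9249

0.9249


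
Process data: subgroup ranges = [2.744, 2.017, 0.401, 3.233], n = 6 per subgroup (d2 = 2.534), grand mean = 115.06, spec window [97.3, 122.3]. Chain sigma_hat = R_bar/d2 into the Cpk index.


R_bar = (2.744 + 2.017 + 0.401 + 3.233) / 4 = 2.09875
sigma = R_bar / d2 = 2.09875 / 2.534 = 0.82823599
Cp = (USL - LSL)/(6*sigma) = (122.3 - 97.3)/(6*0.82823599) = 5.0308
Cpu = (122.3 - 115.06)/(3*0.82823599) = 2.9138
Cpl = (115.06 - 97.3)/(3*0.82823599) = 7.1477
Cpk = min(Cpu, Cpl) = 2.9138

2.9138


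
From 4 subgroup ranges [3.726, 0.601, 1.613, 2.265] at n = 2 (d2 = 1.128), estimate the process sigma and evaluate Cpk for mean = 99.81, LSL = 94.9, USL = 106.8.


R_bar = (3.726 + 0.601 + 1.613 + 2.265) / 4 = 2.05125
sigma = R_bar / d2 = 2.05125 / 1.128 = 1.818484
Cp = (USL - LSL)/(6*sigma) = (106.8 - 94.9)/(6*1.818484) = 1.0907
Cpu = (106.8 - 99.81)/(3*1.818484) = 1.2813
Cpl = (99.81 - 94.9)/(3*1.818484) = 0.9000
Cpk = min(Cpu, Cpl) = 0.9000

0.9000


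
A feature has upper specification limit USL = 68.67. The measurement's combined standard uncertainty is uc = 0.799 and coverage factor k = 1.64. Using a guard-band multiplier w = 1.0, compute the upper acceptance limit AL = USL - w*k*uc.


U = k * uc = 1.64 * 0.799 = 1.31036
guard band g = w * U = 1.0 * 1.31036 = 1.31036
AL = USL - g = 68.67 - 1.31036
AL = 67.3596

67.3596


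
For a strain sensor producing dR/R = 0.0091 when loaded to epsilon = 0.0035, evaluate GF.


GF = (dR/R) / epsilon
= 0.0091 / 0.0035
= 2.6000

2.6000


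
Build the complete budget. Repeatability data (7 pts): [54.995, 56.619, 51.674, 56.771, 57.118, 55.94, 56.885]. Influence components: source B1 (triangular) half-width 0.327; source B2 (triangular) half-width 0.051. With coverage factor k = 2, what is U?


mean = (54.995 + 56.619 + 51.674 + 56.771 + 57.118 + 55.94 + 56.885) / 7 = 55.71457143
s = sqrt(sum((x - mean)^2)/(n-1)) = 1.9221674
u_A = s / sqrt(n) = 1.9221674 / sqrt(7) = 0.72651099
u_B1 = 0.327 / sqrt(6) = 0.13349719
u_B2 = 0.051 / sqrt(6) = 0.020820663
uc = sqrt(0.72651099^2 + 0.13349719^2 + 0.020820663^2) = 0.73896767
U = k * uc = 2 * 0.73896767
U = 1.4779

1.4779


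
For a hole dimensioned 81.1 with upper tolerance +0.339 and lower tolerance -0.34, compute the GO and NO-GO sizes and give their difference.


GO = nominal - lower_tol (smallest hole = maximum material condition)
GO = 81.1 - 0.34 = 80.76
NO-GO = nominal + upper_tol (largest hole = least material condition)
NO-GO = 81.1 + 0.339 = 81.439
spread = NO-GO - GO = 81.439 - 80.76 = 0.6790

0.6790


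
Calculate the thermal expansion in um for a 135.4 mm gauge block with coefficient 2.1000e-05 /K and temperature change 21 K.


dL = L * alpha * dT
= 135.4 * 2.1000e-05 * 21
= 0.0597114 mm
dL_um = 0.0597114 * 1000 = 59.7114 um

59.7114


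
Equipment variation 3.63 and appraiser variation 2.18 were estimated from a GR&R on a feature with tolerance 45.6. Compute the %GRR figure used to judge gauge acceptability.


GRR = sqrt(EV^2 + AV^2) = sqrt(3.63^2 + 2.18^2) = 4.2343004
%GRR = GRR / tol * 100 = 4.2343004 / 45.6 * 100
%GRR = 9.2857

9.2857


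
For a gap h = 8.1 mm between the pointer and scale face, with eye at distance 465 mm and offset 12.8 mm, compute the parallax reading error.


error = h * offset / d
= 8.1 * 12.8 / 465
= 0.2230

0.2230


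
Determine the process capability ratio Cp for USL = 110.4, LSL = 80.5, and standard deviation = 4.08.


Cp = (USL - LSL) / (6 * sigma)
= (110.4 - 80.5) / (6 * 4.08)
= 29.9000 / 24.4800
= 1.2214

1.2214


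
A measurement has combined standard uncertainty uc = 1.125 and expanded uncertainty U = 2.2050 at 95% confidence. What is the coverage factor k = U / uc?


k = U / uc
k = 2.2050 / 1.125
k = 1.96

1.96


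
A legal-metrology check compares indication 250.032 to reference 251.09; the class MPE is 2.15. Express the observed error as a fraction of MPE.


e = indication - reference = 250.032 - 251.09 = -1.0580
|e| = 1.0580
ratio = |e| / MPE = 1.0580 / 2.15
ratio = 0.4921

0.4921


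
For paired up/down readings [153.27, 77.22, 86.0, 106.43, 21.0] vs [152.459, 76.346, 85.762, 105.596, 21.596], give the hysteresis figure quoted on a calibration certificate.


|153.27 - 152.459| = 0.8110
|77.22 - 76.346| = 0.8740
|86.0 - 85.762| = 0.2380
|106.43 - 105.596| = 0.8340
|21.0 - 21.596| = 0.5960
hysteresis = max(diffs) = 0.8740

0.8740


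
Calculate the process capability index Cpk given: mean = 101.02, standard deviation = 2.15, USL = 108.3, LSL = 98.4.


Cpu = (USL - mean) / (3*sigma) = (108.3 - 101.02) / (3*2.15) = 1.1287
Cpl = (mean - LSL) / (3*sigma) = (101.02 - 98.4) / (3*2.15) = 0.4062
Cpk = min(Cpu, Cpl) = 0.4062

0.4062


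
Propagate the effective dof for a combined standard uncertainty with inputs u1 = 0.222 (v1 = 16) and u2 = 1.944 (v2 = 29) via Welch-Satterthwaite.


uc = sqrt(u1^2 + u2^2) = sqrt(0.222^2 + 1.944^2) = 1.9566349
v_eff = uc^4 / (u1^4/v1 + u2^4/v2)
= 1.9566349^4 / (0.222^4/16 + 1.944^4/29)
= 14.656801 / 0.49263005
v_eff = 29.7521

29.7521


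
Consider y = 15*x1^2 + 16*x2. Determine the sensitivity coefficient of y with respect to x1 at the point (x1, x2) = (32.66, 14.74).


y = 15*x1^2 + 16*x2
dy/dx1 = 2*15*x1
Evaluate at x1 = 32.66: c1 = 30 * 32.66
c1 = 979.8000

979.8000


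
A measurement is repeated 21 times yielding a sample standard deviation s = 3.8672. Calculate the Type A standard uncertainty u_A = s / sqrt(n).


u_A = s / sqrt(n)
u_A = 3.8672 / sqrt(21)
u_A = 3.8672 / 4.5825757
u_A = 0.8439

0.8439


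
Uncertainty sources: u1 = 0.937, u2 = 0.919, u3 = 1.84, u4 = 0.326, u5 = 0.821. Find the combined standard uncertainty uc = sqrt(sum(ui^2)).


uc = sqrt(0.937^2 + 0.919^2 + 1.84^2 + 0.326^2 + 0.821^2)
uc = sqrt(5.888447)
uc = 2.4266

2.4266


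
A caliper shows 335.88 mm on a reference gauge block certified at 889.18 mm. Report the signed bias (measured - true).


Systematic error = measured - true
= 335.88 - 889.18
= -553.3000

-553.3000


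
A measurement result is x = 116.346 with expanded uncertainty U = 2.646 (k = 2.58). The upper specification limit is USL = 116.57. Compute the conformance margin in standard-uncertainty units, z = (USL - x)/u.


u = U / k = 2.646 / 2.58 = 1.0255814
margin = |USL - x| = |116.57 - 116.346| = 0.224
z = margin / u = 0.224 / 1.0255814
z = 0.2184

0.2184


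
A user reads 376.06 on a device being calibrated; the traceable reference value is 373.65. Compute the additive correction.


Correction = standard - reading
= 373.65 - 376.06
= -2.4100

-2.4100


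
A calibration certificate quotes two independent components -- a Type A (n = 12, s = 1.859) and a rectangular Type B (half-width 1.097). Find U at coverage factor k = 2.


u_A = s / sqrt(n) = 1.859 / sqrt(12) = 0.53664708
u_B = half_width / sqrt(3) = 1.097 / sqrt(3) = 0.63335325
uc = sqrt(u_A^2 + u_B^2) = sqrt(0.53664708^2 + 0.63335325^2) = 0.83013639
U = k * uc = 2 * 0.83013639
U = 1.6603

1.6603


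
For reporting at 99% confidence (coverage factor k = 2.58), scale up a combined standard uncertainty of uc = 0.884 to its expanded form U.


U = k * uc
U = 2.58 * 0.884
U = 2.2807

2.2807


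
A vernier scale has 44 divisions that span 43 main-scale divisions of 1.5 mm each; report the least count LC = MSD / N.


LC = MSD / n_div
= 1.5 / 44
= 0.0341

0.0341


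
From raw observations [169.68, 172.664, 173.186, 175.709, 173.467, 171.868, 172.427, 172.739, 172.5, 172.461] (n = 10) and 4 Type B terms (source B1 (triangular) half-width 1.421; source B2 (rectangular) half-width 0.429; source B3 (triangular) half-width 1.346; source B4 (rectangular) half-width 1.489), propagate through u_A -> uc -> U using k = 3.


mean = (169.68 + 172.664 + 173.186 + 175.709 + 173.467 + 171.868 + 172.427 + 172.739 + 172.5 + 172.461) / 10 = 172.6701
s = sqrt(sum((x - mean)^2)/(n-1)) = 1.4853625
u_A = s / sqrt(n) = 1.4853625 / sqrt(10) = 0.46971287
u_B1 = 1.421 / sqrt(6) = 0.58012082
u_B2 = 0.429 / sqrt(3) = 0.24768327
u_B3 = 1.346 / sqrt(6) = 0.5495022
u_B4 = 1.489 / sqrt(3) = 0.85967455
uc = sqrt(0.46971287^2 + 0.58012082^2 + 0.24768327^2 + 0.5495022^2 + 0.85967455^2) = 1.2882198
U = k * uc = 3 * 1.2882198
U = 3.8647

3.8647


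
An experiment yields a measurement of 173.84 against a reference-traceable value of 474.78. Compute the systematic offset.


Systematic error = measured - true
= 173.84 - 474.78
= -300.9400

-300.9400


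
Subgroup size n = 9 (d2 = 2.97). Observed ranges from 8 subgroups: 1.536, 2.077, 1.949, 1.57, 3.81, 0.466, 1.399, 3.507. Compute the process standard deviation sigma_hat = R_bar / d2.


R_bar = (1.536 + 2.077 + 1.949 + 1.57 + 3.81 + 0.466 + 1.399 + 3.507) / 8
R_bar = 16.314 / 8 = 2.03925
sigma_hat = R_bar / d2 = 2.03925 / 2.97 = 0.6866

0.6866


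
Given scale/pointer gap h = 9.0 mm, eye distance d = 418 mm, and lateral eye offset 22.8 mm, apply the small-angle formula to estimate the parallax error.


error = h * offset / d
= 9.0 * 22.8 / 418
= 0.4909

0.4909


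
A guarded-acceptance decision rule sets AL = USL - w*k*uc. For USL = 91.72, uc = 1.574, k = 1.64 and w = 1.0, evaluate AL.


U = k * uc = 1.64 * 1.574 = 2.58136
guard band g = w * U = 1.0 * 2.58136 = 2.58136
AL = USL - g = 91.72 - 2.58136
AL = 89.1386

89.1386


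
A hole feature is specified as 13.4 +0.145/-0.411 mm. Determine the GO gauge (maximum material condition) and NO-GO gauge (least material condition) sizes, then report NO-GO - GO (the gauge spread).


GO = nominal - lower_tol (smallest hole = maximum material condition)
GO = 13.4 - 0.411 = 12.989
NO-GO = nominal + upper_tol (largest hole = least material condition)
NO-GO = 13.4 + 0.145 = 13.545
spread = NO-GO - GO = 13.545 - 12.989 = 0.5560

0.5560


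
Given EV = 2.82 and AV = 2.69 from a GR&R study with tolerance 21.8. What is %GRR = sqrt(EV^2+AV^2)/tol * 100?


GRR = sqrt(EV^2 + AV^2) = sqrt(2.82^2 + 2.69^2) = 3.8972426
%GRR = GRR / tol * 100 = 3.8972426 / 21.8 * 100
%GRR = 17.8773

17.8773


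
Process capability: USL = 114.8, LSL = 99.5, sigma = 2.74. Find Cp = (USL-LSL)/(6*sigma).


Cp = (USL - LSL) / (6 * sigma)
= (114.8 - 99.5) / (6 * 2.74)
= 15.3000 / 16.4400
= 0.9307

0.9307


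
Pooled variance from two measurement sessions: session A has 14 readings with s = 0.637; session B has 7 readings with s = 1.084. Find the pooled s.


s_p = sqrt(((n1-1)*s1^2 + (n2-1)*s2^2) / (n1+n2-2))
numerator = (14-1)*0.637^2 + (7-1)*1.084^2 = 5.274997 + 7.050336 = 12.325333
denominator = 14 + 7 - 2 = 19
s_p^2 = 12.325333 / 19 = 0.64870174
s_p = sqrt(0.64870174) = 0.8054

0.8054


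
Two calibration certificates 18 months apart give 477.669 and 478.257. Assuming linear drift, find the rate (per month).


rate = (v2 - v1) / months
= (478.257 - 477.669) / 18
= 0.5880 / 18
= 0.0327

0.0327


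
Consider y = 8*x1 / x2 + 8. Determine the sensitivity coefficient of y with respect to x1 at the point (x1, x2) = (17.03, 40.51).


y = 8*x1 / x2 + 8
dy/dx1 = 8/x2
Evaluate at x2 = 40.51: c1 = 8 / 40.51
c1 = 0.1975

0.1975


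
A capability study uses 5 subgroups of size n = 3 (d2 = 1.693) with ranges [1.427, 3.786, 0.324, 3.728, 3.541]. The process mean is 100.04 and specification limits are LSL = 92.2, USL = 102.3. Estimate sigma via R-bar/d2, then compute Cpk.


R_bar = (1.427 + 3.786 + 0.324 + 3.728 + 3.541) / 5 = 2.5612
sigma = R_bar / d2 = 2.5612 / 1.693 = 1.5128175
Cp = (USL - LSL)/(6*sigma) = (102.3 - 92.2)/(6*1.5128175) = 1.1127
Cpu = (102.3 - 100.04)/(3*1.5128175) = 0.4980
Cpl = (100.04 - 92.2)/(3*1.5128175) = 1.7275
Cpk = min(Cpu, Cpl) = 0.4980

0.4980


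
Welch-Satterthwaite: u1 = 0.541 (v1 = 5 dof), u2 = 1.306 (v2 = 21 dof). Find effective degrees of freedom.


uc = sqrt(u1^2 + u2^2) = sqrt(0.541^2 + 1.306^2) = 1.4136184
v_eff = uc^4 / (u1^4/v1 + u2^4/v2)
= 1.4136184^4 / (0.541^4/5 + 1.306^4/21)
= 3.9932708 / 0.15566549
v_eff = 25.6529

25.6529


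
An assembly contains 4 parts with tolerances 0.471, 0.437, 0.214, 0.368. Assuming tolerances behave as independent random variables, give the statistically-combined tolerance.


RSS = sqrt(0.471^2 + 0.437^2 + 0.214^2 + 0.368^2)
= sqrt(0.59403)
= 0.7707

0.7707


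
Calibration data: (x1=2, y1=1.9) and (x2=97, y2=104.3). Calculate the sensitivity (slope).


slope = (y2 - y1) / (x2 - x1)
= (104.3 - 1.9) / (97 - 2)
= 102.4000 / 95
= 1.0779

1.0779


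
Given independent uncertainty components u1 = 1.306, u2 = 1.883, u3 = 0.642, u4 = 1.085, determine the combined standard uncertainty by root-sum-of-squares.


uc = sqrt(1.306^2 + 1.883^2 + 0.642^2 + 1.085^2)
uc = sqrt(6.840714)
uc = 2.6155

2.6155


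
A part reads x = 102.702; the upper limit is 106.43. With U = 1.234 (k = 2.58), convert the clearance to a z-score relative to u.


u = U / k = 1.234 / 2.58 = 0.47829457
margin = |USL - x| = |106.43 - 102.702| = 3.728
z = margin / u = 3.728 / 0.47829457
z = 7.7944

7.7944


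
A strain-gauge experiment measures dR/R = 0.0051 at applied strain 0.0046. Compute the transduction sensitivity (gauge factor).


GF = (dR/R) / epsilon
= 0.0051 / 0.0046
= 1.1087

1.1087


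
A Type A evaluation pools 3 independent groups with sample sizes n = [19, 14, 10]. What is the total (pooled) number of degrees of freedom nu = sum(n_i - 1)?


nu = sum_i (n_i - 1)
nu = ((19 - 1) + (14 - 1) + (10 - 1))
nu = 18 + 13 + 9
nu = 40

40


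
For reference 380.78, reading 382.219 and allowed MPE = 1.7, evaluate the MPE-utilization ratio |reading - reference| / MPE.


e = indication - reference = 382.219 - 380.78 = 1.4390
|e| = 1.4390
ratio = |e| / MPE = 1.4390 / 1.7
ratio = 0.8465

0.8465


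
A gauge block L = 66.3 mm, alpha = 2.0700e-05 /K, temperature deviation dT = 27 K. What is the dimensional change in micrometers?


dL = L * alpha * dT
= 66.3 * 2.0700e-05 * 27
= 0.0370551 mm
dL_um = 0.0370551 * 1000 = 37.0551 um

37.0551


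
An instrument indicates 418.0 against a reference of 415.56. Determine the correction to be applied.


Correction = standard - reading
= 415.56 - 418.0
= -2.4400

-2.4400


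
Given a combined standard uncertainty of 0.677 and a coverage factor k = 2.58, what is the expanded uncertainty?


U = k * uc
U = 2.58 * 0.677
U = 1.7467

1.7467


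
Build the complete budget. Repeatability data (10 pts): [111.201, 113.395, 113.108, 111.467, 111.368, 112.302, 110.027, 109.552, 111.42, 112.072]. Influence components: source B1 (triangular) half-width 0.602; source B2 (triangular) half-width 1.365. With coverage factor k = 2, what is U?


mean = (111.201 + 113.395 + 113.108 + 111.467 + 111.368 + 112.302 + 110.027 + 109.552 + 111.42 + 112.072) / 10 = 111.5912
s = sqrt(sum((x - mean)^2)/(n-1)) = 1.2084264
u_A = s / sqrt(n) = 1.2084264 / sqrt(10) = 0.38213798
u_B1 = 0.602 / sqrt(6) = 0.24576547
u_B2 = 1.365 / sqrt(6) = 0.55725892
uc = sqrt(0.38213798^2 + 0.24576547^2 + 0.55725892^2) = 0.71900459
U = k * uc = 2 * 0.71900459
U = 1.4380

1.4380


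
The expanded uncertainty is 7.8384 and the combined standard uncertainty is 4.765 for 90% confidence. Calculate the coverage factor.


k = U / uc
k = 7.8384 / 4.765
k = 1.645

1.645


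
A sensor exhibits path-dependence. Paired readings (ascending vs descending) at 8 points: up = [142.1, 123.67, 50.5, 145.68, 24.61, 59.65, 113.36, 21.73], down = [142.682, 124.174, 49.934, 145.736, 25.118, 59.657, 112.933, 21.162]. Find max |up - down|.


|142.1 - 142.682| = 0.5820
|123.67 - 124.174| = 0.5040
|50.5 - 49.934| = 0.5660
|145.68 - 145.736| = 0.0560
|24.61 - 25.118| = 0.5080
|59.65 - 59.657| = 0.0070
|113.36 - 112.933| = 0.4270
|21.73 - 21.162| = 0.5680
hysteresis = max(diffs) = 0.5820

0.5820


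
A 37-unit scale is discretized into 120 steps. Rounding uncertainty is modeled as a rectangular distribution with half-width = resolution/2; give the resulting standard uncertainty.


resolution = range / divisions
resolution = 37 / 120 = 0.30833333
u_res = resolution / (2*sqrt(3))
u_res = 0.30833333 / 3.4641016
u_res = 0.0890

0.0890


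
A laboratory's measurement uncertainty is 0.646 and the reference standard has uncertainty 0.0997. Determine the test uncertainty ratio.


TUR = u_lab / u_ref
= 0.646 / 0.0997
= 6.4794

6.4794


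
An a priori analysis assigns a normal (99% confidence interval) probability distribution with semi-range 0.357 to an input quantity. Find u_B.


u_B = half_width / 2.576
u_B = 0.357 / 2.576
u_B = 0.1386

0.1386


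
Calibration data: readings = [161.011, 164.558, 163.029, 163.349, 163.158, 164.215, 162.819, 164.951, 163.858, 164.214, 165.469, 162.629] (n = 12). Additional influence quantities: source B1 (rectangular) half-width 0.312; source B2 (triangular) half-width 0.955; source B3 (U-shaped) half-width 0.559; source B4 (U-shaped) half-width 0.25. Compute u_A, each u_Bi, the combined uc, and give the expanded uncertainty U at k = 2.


mean = (161.011 + 164.558 + 163.029 + 163.349 + 163.158 + 164.215 + 162.819 + 164.951 + 163.858 + 164.214 + 165.469 + 162.629) / 12 = 163.605
s = sqrt(sum((x - mean)^2)/(n-1)) = 1.2021851
u_A = s / sqrt(n) = 1.2021851 / sqrt(12) = 0.34704095
u_B1 = 0.312 / sqrt(3) = 0.18013328
u_B2 = 0.955 / sqrt(6) = 0.38987712
u_B3 = 0.559 / sqrt(2) = 0.39527269
u_B4 = 0.25 / sqrt(2) = 0.1767767
uc = sqrt(0.34704095^2 + 0.18013328^2 + 0.38987712^2 + 0.39527269^2 + 0.1767767^2) = 0.701698
U = k * uc = 2 * 0.701698
U = 1.4034

1.4034


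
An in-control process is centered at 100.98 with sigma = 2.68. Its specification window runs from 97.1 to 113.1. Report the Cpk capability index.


Cpu = (USL - mean) / (3*sigma) = (113.1 - 100.98) / (3*2.68) = 1.5075
Cpl = (mean - LSL) / (3*sigma) = (100.98 - 97.1) / (3*2.68) = 0.4826
Cpk = min(Cpu, Cpl) = 0.4826

0.4826


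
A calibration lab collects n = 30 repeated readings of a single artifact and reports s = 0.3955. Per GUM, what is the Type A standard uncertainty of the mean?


u_A = s / sqrt(n)
u_A = 0.3955 / sqrt(30)
u_A = 0.3955 / 5.4772256
u_A = 0.0722

0.0722


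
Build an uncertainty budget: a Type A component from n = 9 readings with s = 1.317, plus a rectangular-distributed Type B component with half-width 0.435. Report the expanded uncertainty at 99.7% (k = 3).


u_A = s / sqrt(n) = 1.317 / sqrt(9) = 0.439
u_B = half_width / sqrt(3) = 0.435 / sqrt(3) = 0.25114737
uc = sqrt(u_A^2 + u_B^2) = sqrt(0.439^2 + 0.25114737^2) = 0.50576279
U = k * uc = 3 * 0.50576279
U = 1.5173

1.5173


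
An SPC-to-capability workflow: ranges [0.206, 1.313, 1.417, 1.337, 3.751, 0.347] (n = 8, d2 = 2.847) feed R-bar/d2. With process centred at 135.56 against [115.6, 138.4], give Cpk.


R_bar = (0.206 + 1.313 + 1.417 + 1.337 + 3.751 + 0.347) / 6 = 1.3951667
sigma = R_bar / d2 = 1.3951667 / 2.847 = 0.49004802
Cp = (USL - LSL)/(6*sigma) = (138.4 - 115.6)/(6*0.49004802) = 7.7543
Cpu = (138.4 - 135.56)/(3*0.49004802) = 1.9318
Cpl = (135.56 - 115.6)/(3*0.49004802) = 13.5769
Cpk = min(Cpu, Cpl) = 1.9318

1.9318


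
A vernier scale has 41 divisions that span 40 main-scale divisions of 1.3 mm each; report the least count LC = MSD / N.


LC = MSD / n_div
= 1.3 / 41
= 0.0317

0.0317


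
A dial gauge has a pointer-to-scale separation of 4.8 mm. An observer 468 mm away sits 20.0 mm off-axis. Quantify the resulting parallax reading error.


error = h * offset / d
= 4.8 * 20.0 / 468
= 0.2051

0.2051


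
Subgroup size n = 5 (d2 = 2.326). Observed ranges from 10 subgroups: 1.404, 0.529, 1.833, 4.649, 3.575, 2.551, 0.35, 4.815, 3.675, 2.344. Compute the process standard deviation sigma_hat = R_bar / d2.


R_bar = (1.404 + 0.529 + 1.833 + 4.649 + 3.575 + 2.551 + 0.35 + 4.815 + 3.675 + 2.344) / 10
R_bar = 25.725 / 10 = 2.5725
sigma_hat = R_bar / d2 = 2.5725 / 2.326 = 1.1060

1.1060


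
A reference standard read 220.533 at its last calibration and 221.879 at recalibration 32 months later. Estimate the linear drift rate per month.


rate = (v2 - v1) / months
= (221.879 - 220.533) / 32
= 1.3460 / 32
= 0.0421

0.0421


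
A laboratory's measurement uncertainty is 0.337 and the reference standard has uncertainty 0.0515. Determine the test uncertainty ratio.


TUR = u_lab / u_ref
= 0.337 / 0.0515
= 6.5437

6.5437


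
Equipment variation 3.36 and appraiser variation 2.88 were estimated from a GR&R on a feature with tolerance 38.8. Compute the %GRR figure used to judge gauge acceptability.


GRR = sqrt(EV^2 + AV^2) = sqrt(3.36^2 + 2.88^2) = 4.4253813
%GRR = GRR / tol * 100 = 4.4253813 / 38.8 * 100
%GRR = 11.4056

11.4056


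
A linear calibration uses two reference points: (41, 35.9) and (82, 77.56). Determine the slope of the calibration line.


slope = (y2 - y1) / (x2 - x1)
= (77.56 - 35.9) / (82 - 41)
= 41.6600 / 41
= 1.0161

1.0161


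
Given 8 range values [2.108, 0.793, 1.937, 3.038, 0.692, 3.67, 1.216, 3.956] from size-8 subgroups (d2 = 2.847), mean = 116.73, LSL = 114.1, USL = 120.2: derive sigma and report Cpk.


R_bar = (2.108 + 0.793 + 1.937 + 3.038 + 0.692 + 3.67 + 1.216 + 3.956) / 8 = 2.17625
sigma = R_bar / d2 = 2.17625 / 2.847 = 0.76440112
Cp = (USL - LSL)/(6*sigma) = (120.2 - 114.1)/(6*0.76440112) = 1.3300
Cpu = (120.2 - 116.73)/(3*0.76440112) = 1.5132
Cpl = (116.73 - 114.1)/(3*0.76440112) = 1.1469
Cpk = min(Cpu, Cpl) = 1.1469

1.1469


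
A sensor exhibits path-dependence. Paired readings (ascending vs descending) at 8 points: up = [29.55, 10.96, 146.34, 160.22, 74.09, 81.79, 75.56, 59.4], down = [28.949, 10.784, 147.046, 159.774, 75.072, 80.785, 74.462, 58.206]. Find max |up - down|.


|29.55 - 28.949| = 0.6010
|10.96 - 10.784| = 0.1760
|146.34 - 147.046| = 0.7060
|160.22 - 159.774| = 0.4460
|74.09 - 75.072| = 0.9820
|81.79 - 80.785| = 1.0050
|75.56 - 74.462| = 1.0980
|59.4 - 58.206| = 1.1940
hysteresis = max(diffs) = 1.1940

1.1940


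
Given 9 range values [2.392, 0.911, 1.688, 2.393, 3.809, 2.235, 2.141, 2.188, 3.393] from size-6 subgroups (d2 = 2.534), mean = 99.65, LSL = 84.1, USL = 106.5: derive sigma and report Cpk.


R_bar = (2.392 + 0.911 + 1.688 + 2.393 + 3.809 + 2.235 + 2.141 + 2.188 + 3.393) / 9 = 2.35
sigma = R_bar / d2 = 2.35 / 2.534 = 0.92738753
Cp = (USL - LSL)/(6*sigma) = (106.5 - 84.1)/(6*0.92738753) = 4.0256
Cpu = (106.5 - 99.65)/(3*0.92738753) = 2.4621
Cpl = (99.65 - 84.1)/(3*0.92738753) = 5.5892
Cpk = min(Cpu, Cpl) = 2.4621

2.4621


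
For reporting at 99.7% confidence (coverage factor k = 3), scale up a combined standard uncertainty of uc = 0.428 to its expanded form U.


U = k * uc
U = 3 * 0.428
U = 1.2840

1.2840


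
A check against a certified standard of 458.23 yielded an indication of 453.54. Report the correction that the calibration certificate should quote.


Correction = standard - reading
= 458.23 - 453.54
= 4.6900

4.6900


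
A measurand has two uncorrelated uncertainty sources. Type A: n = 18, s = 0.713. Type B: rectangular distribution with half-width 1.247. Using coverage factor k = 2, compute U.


u_A = s / sqrt(n) = 0.713 / sqrt(18) = 0.16805571
u_B = half_width / sqrt(3) = 1.247 / sqrt(3) = 0.71995579
uc = sqrt(u_A^2 + u_B^2) = sqrt(0.16805571^2 + 0.71995579^2) = 0.73930985
U = k * uc = 2 * 0.73930985
U = 1.4786

1.4786


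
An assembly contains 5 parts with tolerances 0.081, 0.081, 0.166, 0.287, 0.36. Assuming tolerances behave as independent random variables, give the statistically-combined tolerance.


RSS = sqrt(0.081^2 + 0.081^2 + 0.166^2 + 0.287^2 + 0.36^2)
= sqrt(0.252647)
= 0.5026

0.5026


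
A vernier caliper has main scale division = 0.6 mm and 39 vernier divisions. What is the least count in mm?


LC = MSD / n_div
= 0.6 / 39
= 0.0154

0.0154


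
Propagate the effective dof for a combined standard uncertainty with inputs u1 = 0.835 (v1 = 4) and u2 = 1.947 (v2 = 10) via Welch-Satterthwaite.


uc = sqrt(u1^2 + u2^2) = sqrt(0.835^2 + 1.947^2) = 2.1184981
v_eff = uc^4 / (u1^4/v1 + u2^4/v2)
= 2.1184981^4 / (0.835^4/4 + 1.947^4/10)
= 20.142451 / 1.558554
v_eff = 12.9238

12.9238


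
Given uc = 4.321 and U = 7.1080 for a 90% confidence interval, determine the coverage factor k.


k = U / uc
k = 7.1080 / 4.321
k = 1.645

1.645


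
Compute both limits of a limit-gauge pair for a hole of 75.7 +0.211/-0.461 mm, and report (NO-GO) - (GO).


GO = nominal - lower_tol (smallest hole = maximum material condition)
GO = 75.7 - 0.461 = 75.239
NO-GO = nominal + upper_tol (largest hole = least material condition)
NO-GO = 75.7 + 0.211 = 75.911
spread = NO-GO - GO = 75.911 - 75.239 = 0.6720

0.6720


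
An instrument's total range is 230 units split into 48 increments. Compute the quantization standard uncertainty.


resolution = range / divisions
resolution = 230 / 48 = 4.7916667
u_res = resolution / (2*sqrt(3))
u_res = 4.7916667 / 3.4641016
u_res = 1.3832

1.3832


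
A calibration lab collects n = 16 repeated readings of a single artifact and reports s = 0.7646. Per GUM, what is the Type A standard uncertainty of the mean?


u_A = s / sqrt(n)
u_A = 0.7646 / sqrt(16)
u_A = 0.7646 / 4
u_A = 0.1911

0.1911


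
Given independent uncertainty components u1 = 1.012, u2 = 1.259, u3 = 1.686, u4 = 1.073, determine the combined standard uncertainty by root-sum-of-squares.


uc = sqrt(1.012^2 + 1.259^2 + 1.686^2 + 1.073^2)
uc = sqrt(6.60315)
uc = 2.5697

2.5697


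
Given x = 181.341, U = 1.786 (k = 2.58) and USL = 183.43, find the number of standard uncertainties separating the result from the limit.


u = U / k = 1.786 / 2.58 = 0.69224806
margin = |USL - x| = |183.43 - 181.341| = 2.089
z = margin / u = 2.089 / 0.69224806
z = 3.0177

3.0177


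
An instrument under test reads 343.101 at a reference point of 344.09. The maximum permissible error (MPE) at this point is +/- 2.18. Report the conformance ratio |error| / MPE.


e = indication - reference = 343.101 - 344.09 = -0.9890
|e| = 0.9890
ratio = |e| / MPE = 0.9890 / 2.18
ratio = 0.4537

0.4537


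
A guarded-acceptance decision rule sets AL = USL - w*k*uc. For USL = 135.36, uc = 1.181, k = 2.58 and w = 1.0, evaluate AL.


U = k * uc = 2.58 * 1.181 = 3.04698
guard band g = w * U = 1.0 * 3.04698 = 3.04698
AL = USL - g = 135.36 - 3.04698
AL = 132.3130

132.3130


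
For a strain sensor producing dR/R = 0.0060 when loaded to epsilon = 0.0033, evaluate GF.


GF = (dR/R) / epsilon
= 0.0060 / 0.0033
= 1.8182

1.8182


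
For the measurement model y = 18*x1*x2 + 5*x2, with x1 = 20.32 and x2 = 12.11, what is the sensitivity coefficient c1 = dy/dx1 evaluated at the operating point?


y = 18*x1*x2 + 5*x2
dy/dx1 = 18*x2
Evaluate at x2 = 12.11: c1 = 18 * 12.11
c1 = 217.9800

217.9800


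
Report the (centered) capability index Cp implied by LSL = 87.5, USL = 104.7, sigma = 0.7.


Cp = (USL - LSL) / (6 * sigma)
= (104.7 - 87.5) / (6 * 0.7)
= 17.2000 / 4.2000
= 4.0952

4.0952


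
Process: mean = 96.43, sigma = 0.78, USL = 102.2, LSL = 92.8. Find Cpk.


Cpu = (USL - mean) / (3*sigma) = (102.2 - 96.43) / (3*0.78) = 2.4658
Cpl = (mean - LSL) / (3*sigma) = (96.43 - 92.8) / (3*0.78) = 1.5513
Cpk = min(Cpu, Cpl) = 1.5513

1.5513


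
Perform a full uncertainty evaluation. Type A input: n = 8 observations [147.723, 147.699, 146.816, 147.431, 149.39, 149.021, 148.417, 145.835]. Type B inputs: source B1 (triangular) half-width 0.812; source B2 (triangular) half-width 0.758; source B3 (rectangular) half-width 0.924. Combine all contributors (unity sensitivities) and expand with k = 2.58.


mean = (147.723 + 147.699 + 146.816 + 147.431 + 149.39 + 149.021 + 148.417 + 145.835) / 8 = 147.7915
s = sqrt(sum((x - mean)^2)/(n-1)) = 1.1576345
u_A = s / sqrt(n) = 1.1576345 / sqrt(8) = 0.4092856
u_B1 = 0.812 / sqrt(6) = 0.33149761
u_B2 = 0.758 / sqrt(6) = 0.3094522
u_B3 = 0.924 / sqrt(3) = 0.53347165
uc = sqrt(0.4092856^2 + 0.33149761^2 + 0.3094522^2 + 0.53347165^2) = 0.81102283
U = k * uc = 2.58 * 0.81102283
U = 2.0924

2.0924


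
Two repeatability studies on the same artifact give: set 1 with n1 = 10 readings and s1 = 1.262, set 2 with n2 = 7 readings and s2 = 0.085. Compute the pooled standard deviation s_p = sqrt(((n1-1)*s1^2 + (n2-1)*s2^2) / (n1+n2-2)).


s_p = sqrt(((n1-1)*s1^2 + (n2-1)*s2^2) / (n1+n2-2))
numerator = (10-1)*1.262^2 + (7-1)*0.085^2 = 14.333796 + 0.04335 = 14.377146
denominator = 10 + 7 - 2 = 15
s_p^2 = 14.377146 / 15 = 0.9584764
s_p = sqrt(0.9584764) = 0.9790

0.9790


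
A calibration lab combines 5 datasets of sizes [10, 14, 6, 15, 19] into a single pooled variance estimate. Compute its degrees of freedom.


nu = sum_i (n_i - 1)
nu = ((10 - 1) + (14 - 1) + (6 - 1) + (15 - 1) + (19 - 1))
nu = 9 + 13 + 5 + 14 + 18
nu = 59

59


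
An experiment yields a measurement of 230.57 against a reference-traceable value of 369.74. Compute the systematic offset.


Systematic error = measured - true
= 230.57 - 369.74
= -139.1700

-139.1700


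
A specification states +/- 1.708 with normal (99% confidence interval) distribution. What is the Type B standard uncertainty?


u_B = half_width / 2.576
u_B = 1.708 / 2.576
u_B = 0.6630

0.6630


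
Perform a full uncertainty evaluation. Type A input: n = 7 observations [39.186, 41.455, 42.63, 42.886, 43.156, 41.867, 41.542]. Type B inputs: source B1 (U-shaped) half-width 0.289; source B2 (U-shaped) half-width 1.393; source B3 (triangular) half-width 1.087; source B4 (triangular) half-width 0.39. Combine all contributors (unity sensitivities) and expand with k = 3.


mean = (39.186 + 41.455 + 42.63 + 42.886 + 43.156 + 41.867 + 41.542) / 7 = 41.81742857
s = sqrt(sum((x - mean)^2)/(n-1)) = 1.3371599
u_A = s / sqrt(n) = 1.3371599 / sqrt(7) = 0.50539894
u_B1 = 0.289 / sqrt(2) = 0.20435386
u_B2 = 1.393 / sqrt(2) = 0.98499975
u_B3 = 1.087 / sqrt(6) = 0.44376589
u_B4 = 0.39 / sqrt(6) = 0.15921683
uc = sqrt(0.50539894^2 + 0.20435386^2 + 0.98499975^2 + 0.44376589^2 + 0.15921683^2) = 1.2205291
U = k * uc = 3 * 1.2205291
U = 3.6616

3.6616


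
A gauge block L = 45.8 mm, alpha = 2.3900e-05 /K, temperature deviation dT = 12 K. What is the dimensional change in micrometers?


dL = L * alpha * dT
= 45.8 * 2.3900e-05 * 12
= 0.0131354 mm
dL_um = 0.0131354 * 1000 = 13.1354 um

13.1354


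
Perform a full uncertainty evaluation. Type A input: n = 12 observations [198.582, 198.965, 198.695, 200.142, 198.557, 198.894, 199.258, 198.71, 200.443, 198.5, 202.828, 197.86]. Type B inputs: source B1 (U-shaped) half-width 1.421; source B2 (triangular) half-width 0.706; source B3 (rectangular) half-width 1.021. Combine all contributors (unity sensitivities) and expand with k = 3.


mean = (198.582 + 198.965 + 198.695 + 200.142 + 198.557 + 198.894 + 199.258 + 198.71 + 200.443 + 198.5 + 202.828 + 197.86) / 12 = 199.2861667
s = sqrt(sum((x - mean)^2)/(n-1)) = 1.3223266
u_A = s / sqrt(n) = 1.3223266 / sqrt(12) = 0.38172281
u_B1 = 1.421 / sqrt(2) = 1.0047987
u_B2 = 0.706 / sqrt(6) = 0.28822329
u_B3 = 1.021 / sqrt(3) = 0.58947462
uc = sqrt(0.38172281^2 + 1.0047987^2 + 0.28822329^2 + 0.58947462^2) = 1.2593195
U = k * uc = 3 * 1.2593195
U = 3.7780

3.7780


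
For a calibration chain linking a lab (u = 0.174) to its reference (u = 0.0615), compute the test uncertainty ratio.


TUR = u_lab / u_ref
= 0.174 / 0.0615
= 2.8293

2.8293


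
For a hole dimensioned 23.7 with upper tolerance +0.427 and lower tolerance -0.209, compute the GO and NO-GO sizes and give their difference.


GO = nominal - lower_tol (smallest hole = maximum material condition)
GO = 23.7 - 0.209 = 23.491
NO-GO = nominal + upper_tol (largest hole = least material condition)
NO-GO = 23.7 + 0.427 = 24.127
spread = NO-GO - GO = 24.127 - 23.491 = 0.6360

0.6360


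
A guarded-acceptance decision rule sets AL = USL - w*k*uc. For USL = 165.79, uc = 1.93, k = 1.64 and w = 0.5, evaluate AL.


U = k * uc = 1.64 * 1.93 = 3.1652
guard band g = w * U = 0.5 * 3.1652 = 1.5826
AL = USL - g = 165.79 - 1.5826
AL = 164.2074

164.2074


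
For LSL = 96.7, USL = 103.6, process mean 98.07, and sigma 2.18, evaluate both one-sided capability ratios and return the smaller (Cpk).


Cpu = (USL - mean) / (3*sigma) = (103.6 - 98.07) / (3*2.18) = 0.8456
Cpl = (mean - LSL) / (3*sigma) = (98.07 - 96.7) / (3*2.18) = 0.2095
Cpk = min(Cpu, Cpl) = 0.2095

0.2095


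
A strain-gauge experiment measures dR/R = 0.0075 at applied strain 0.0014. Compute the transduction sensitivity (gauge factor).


GF = (dR/R) / epsilon
= 0.0075 / 0.0014
= 5.3571

5.3571


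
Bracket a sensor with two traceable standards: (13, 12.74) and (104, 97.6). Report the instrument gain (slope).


slope = (y2 - y1) / (x2 - x1)
= (97.6 - 12.74) / (104 - 13)
= 84.8600 / 91
= 0.9325

0.9325


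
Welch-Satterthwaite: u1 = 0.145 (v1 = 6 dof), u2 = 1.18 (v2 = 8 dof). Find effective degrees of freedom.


uc = sqrt(u1^2 + u2^2) = sqrt(0.145^2 + 1.18^2) = 1.1888755
v_eff = uc^4 / (u1^4/v1 + u2^4/v2)
= 1.1888755^4 / (0.145^4/6 + 1.18^4/8)
= 1.9977701 / 0.2424209
v_eff = 8.2409

8.2409


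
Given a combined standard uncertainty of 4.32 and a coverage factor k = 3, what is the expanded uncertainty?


U = k * uc
U = 3 * 4.32
U = 12.9600

12.9600


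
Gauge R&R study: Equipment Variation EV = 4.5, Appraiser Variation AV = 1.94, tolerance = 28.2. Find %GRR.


GRR = sqrt(EV^2 + AV^2) = sqrt(4.5^2 + 1.94^2) = 4.9003673
%GRR = GRR / tol * 100 = 4.9003673 / 28.2 * 100
%GRR = 17.3772

17.3772


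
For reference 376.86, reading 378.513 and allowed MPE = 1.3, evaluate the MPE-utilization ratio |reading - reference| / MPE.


e = indication - reference = 378.513 - 376.86 = 1.6530
|e| = 1.6530
ratio = |e| / MPE = 1.6530 / 1.3
ratio = 1.2715

1.2715


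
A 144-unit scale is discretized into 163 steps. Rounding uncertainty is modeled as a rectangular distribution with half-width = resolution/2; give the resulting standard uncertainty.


resolution = range / divisions
resolution = 144 / 163 = 0.88343558
u_res = resolution / (2*sqrt(3))
u_res = 0.88343558 / 3.4641016
u_res = 0.2550

0.2550


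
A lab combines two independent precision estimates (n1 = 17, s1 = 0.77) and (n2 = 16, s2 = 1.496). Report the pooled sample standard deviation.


s_p = sqrt(((n1-1)*s1^2 + (n2-1)*s2^2) / (n1+n2-2))
numerator = (17-1)*0.77^2 + (16-1)*1.496^2 = 9.4864 + 33.57024 = 43.05664
denominator = 17 + 16 - 2 = 31
s_p^2 = 43.05664 / 31 = 1.3889239
s_p = sqrt(1.3889239) = 1.1785

1.1785


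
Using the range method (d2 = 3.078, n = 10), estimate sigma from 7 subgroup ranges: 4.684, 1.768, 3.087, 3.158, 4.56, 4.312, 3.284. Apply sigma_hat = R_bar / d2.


R_bar = (4.684 + 1.768 + 3.087 + 3.158 + 4.56 + 4.312 + 3.284) / 7
R_bar = 24.853 / 7 = 3.5504286
sigma_hat = R_bar / d2 = 3.5504286 / 3.078 = 1.1535

1.1535


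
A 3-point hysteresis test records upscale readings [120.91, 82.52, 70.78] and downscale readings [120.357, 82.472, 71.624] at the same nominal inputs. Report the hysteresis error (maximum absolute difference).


|120.91 - 120.357| = 0.5530
|82.52 - 82.472| = 0.0480
|70.78 - 71.624| = 0.8440
hysteresis = max(diffs) = 0.8440

0.8440
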